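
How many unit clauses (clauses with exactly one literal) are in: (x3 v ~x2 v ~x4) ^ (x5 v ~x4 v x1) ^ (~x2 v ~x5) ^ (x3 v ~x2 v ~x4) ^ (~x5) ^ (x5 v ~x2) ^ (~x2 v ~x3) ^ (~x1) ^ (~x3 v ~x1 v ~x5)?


A unit clause contains exactly one literal.
Unit clauses found: (~x5), (~x1).
Count = 2.

2


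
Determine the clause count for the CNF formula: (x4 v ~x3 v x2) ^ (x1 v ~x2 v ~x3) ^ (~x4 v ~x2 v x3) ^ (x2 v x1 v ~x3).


Each group enclosed in parentheses joined by ^ is one clause.
Counting the conjuncts: 4 clauses.

4


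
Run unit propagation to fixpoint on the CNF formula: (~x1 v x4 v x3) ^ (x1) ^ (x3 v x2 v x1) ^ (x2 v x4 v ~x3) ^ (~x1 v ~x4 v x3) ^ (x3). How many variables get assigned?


Unit propagation repeatedly assigns the literal in any unit clause, then simplifies.
Assignments in order: x1 = T, x3 = T.
No further unit clauses remain.
Total variables assigned = 2.

2


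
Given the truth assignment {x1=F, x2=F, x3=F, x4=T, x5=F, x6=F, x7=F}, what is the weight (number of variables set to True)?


The weight is the number of variables assigned True.
True variables: x4.
Weight = 1.

1


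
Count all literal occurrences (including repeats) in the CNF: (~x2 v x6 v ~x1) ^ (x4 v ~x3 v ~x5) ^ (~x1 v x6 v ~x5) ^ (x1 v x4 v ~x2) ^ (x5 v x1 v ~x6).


Clause lengths: 3, 3, 3, 3, 3.
Sum = 3 + 3 + 3 + 3 + 3 = 15.

15


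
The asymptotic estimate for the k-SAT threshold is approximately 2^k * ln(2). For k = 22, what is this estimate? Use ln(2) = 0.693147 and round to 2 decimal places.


Using the asymptotic formula: threshold ~ 2^k * ln(2).
2^22 = 4194304.
4194304 * 0.693147 = 2907269.23.

2907269.23


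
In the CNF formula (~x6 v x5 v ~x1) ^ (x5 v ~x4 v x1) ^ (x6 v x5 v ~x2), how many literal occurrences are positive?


Scan each clause for unnegated literals.
Clause 1: 1 positive; Clause 2: 2 positive; Clause 3: 2 positive.
Total positive literal occurrences = 5.

5


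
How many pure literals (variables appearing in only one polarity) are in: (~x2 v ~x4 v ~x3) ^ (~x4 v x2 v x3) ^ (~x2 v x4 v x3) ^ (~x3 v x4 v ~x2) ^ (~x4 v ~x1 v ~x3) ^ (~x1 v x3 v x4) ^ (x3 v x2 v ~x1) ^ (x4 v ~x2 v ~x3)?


A pure literal appears in only one polarity across all clauses.
Pure literals: x1 (negative only).
Count = 1.

1


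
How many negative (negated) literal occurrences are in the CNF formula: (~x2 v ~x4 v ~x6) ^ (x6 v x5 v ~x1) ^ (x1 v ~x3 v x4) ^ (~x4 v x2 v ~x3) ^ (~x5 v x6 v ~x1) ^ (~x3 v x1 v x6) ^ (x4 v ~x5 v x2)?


Scan each clause for negated literals.
Clause 1: 3 negative; Clause 2: 1 negative; Clause 3: 1 negative; Clause 4: 2 negative; Clause 5: 2 negative; Clause 6: 1 negative; Clause 7: 1 negative.
Total negative literal occurrences = 11.

11


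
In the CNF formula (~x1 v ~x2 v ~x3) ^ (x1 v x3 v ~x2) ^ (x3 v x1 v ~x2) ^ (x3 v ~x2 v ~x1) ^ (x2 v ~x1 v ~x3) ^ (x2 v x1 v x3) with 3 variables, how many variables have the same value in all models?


Find all satisfying assignments: 3 model(s).
Check which variables have the same value in every model.
No variable is fixed across all models.
Backbone size = 0.

0


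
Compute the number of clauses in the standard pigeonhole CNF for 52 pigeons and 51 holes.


The PHP encoding has two parts:
1) At-least-one-hole clauses: 52 (one per pigeon, each with 51 literals).
2) At-most-one-pigeon-per-hole clauses: 51 holes * C(52,2) = 51 * 1326 = 67626.
Total clauses = 52 + 67626 = 67678.

67678


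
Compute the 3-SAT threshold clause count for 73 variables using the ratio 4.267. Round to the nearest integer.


The 3-SAT phase transition occurs at approximately 4.267 clauses per variable.
m = 4.267 * 73 = 311.491.
Rounded to nearest integer: 311.

311


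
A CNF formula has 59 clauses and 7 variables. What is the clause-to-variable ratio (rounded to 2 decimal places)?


Clause-to-variable ratio = clauses / variables.
59 / 7 = 8.43.

8.43


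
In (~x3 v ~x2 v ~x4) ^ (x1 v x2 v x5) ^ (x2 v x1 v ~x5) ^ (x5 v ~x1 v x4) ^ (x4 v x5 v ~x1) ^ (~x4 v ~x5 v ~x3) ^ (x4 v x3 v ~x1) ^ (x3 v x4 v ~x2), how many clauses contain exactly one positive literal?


A definite clause has exactly one positive literal.
Clause 1: 0 positive -> not definite
Clause 2: 3 positive -> not definite
Clause 3: 2 positive -> not definite
Clause 4: 2 positive -> not definite
Clause 5: 2 positive -> not definite
Clause 6: 0 positive -> not definite
Clause 7: 2 positive -> not definite
Clause 8: 2 positive -> not definite
Definite clause count = 0.

0


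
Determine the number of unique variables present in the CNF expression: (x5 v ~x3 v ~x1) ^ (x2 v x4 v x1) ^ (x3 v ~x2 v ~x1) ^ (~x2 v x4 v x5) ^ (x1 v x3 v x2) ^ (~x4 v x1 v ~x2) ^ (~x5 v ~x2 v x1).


Identify each distinct variable in the formula.
Variables found: x1, x2, x3, x4, x5.
Total distinct variables = 5.

5


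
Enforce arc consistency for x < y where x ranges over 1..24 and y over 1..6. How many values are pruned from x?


For the constraint x < y, x needs a supporting value in y's domain.
x can be at most 5 (one less than y's maximum).
Valid x values from domain: 5 out of 24.
Pruned = 24 - 5 = 19.

19


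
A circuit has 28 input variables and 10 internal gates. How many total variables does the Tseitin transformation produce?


The Tseitin transformation introduces one auxiliary variable per gate.
Total variables = inputs + gates = 28 + 10 = 38.

38


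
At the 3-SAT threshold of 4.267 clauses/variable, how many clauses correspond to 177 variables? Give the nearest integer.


The 3-SAT phase transition occurs at approximately 4.267 clauses per variable.
m = 4.267 * 177 = 755.259.
Rounded to nearest integer: 755.

755


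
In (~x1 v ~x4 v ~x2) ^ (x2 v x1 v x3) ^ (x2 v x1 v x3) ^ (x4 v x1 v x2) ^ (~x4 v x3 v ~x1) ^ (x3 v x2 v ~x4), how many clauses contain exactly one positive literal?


A definite clause has exactly one positive literal.
Clause 1: 0 positive -> not definite
Clause 2: 3 positive -> not definite
Clause 3: 3 positive -> not definite
Clause 4: 3 positive -> not definite
Clause 5: 1 positive -> definite
Clause 6: 2 positive -> not definite
Definite clause count = 1.

1


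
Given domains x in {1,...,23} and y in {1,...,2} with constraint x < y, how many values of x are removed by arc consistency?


For the constraint x < y, x needs a supporting value in y's domain.
x can be at most 1 (one less than y's maximum).
Valid x values from domain: 1 out of 23.
Pruned = 23 - 1 = 22.

22


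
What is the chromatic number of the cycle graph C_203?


An odd cycle cannot be 2-colored: alternating two colors around the cycle returns to the start with a conflict.
Since 203 is odd, three colors are required (and three suffice).
Chromatic number = 3.

3


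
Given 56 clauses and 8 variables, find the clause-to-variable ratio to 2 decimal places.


Clause-to-variable ratio = clauses / variables.
56 / 8 = 7.0.

7.0


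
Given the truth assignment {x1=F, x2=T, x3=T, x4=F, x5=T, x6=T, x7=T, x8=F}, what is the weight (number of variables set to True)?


The weight is the number of variables assigned True.
True variables: x2, x3, x5, x6, x7.
Weight = 5.

5


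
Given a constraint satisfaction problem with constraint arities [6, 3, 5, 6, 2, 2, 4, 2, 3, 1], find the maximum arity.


The arities are: 6, 3, 5, 6, 2, 2, 4, 2, 3, 1.
Scan for the maximum value.
Maximum arity = 6.

6


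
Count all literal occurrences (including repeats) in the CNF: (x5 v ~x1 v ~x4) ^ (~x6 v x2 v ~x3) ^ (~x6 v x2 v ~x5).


Clause lengths: 3, 3, 3.
Sum = 3 + 3 + 3 = 9.

9


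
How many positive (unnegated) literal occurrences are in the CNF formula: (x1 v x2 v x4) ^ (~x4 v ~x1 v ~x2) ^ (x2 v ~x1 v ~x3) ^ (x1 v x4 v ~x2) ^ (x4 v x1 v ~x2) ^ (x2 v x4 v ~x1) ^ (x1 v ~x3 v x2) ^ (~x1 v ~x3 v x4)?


Scan each clause for unnegated literals.
Clause 1: 3 positive; Clause 2: 0 positive; Clause 3: 1 positive; Clause 4: 2 positive; Clause 5: 2 positive; Clause 6: 2 positive; Clause 7: 2 positive; Clause 8: 1 positive.
Total positive literal occurrences = 13.

13


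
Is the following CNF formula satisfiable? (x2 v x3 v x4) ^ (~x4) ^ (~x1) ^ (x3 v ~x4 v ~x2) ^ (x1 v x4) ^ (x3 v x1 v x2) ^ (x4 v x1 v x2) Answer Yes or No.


Check all 16 possible truth assignments.
Number of satisfying assignments found: 0.
The formula is unsatisfiable.

No


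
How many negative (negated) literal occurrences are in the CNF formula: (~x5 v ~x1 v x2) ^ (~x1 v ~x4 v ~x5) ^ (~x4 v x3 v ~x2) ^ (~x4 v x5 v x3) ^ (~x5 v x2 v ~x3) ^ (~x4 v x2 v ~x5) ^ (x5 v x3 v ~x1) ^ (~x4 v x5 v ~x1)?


Scan each clause for negated literals.
Clause 1: 2 negative; Clause 2: 3 negative; Clause 3: 2 negative; Clause 4: 1 negative; Clause 5: 2 negative; Clause 6: 2 negative; Clause 7: 1 negative; Clause 8: 2 negative.
Total negative literal occurrences = 15.

15


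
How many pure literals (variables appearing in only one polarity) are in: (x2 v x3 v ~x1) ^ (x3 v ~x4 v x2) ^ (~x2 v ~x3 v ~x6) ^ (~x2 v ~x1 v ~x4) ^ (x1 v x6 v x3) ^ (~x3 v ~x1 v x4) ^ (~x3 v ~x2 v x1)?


A pure literal appears in only one polarity across all clauses.
No pure literals found.
Count = 0.

0


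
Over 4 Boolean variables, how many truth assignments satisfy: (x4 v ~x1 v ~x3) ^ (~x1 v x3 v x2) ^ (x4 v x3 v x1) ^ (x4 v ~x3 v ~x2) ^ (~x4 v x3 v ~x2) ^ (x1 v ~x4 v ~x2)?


Enumerate all 16 truth assignments over 4 variables.
Test each against every clause.
Satisfying assignments found: 6.

6


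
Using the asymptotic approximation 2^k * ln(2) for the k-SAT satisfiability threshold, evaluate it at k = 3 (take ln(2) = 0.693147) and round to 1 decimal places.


Using the asymptotic formula: threshold ~ 2^k * ln(2).
2^3 = 8.
8 * 0.693147 = 5.5.

5.5


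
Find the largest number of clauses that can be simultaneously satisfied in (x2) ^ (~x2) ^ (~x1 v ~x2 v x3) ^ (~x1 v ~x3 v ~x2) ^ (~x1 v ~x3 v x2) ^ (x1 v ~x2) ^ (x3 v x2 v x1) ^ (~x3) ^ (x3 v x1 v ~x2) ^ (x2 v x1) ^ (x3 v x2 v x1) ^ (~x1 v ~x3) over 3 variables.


Enumerate all 8 truth assignments.
For each, count how many of the 12 clauses are satisfied.
The formula is not fully satisfiable, so the maximum is below 12.
Maximum simultaneously satisfiable clauses = 11.

11


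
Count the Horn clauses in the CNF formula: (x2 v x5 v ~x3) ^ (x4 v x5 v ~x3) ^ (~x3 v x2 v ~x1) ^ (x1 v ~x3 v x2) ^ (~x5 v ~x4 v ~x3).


A Horn clause has at most one positive literal.
Clause 1: 2 positive lit(s) -> not Horn
Clause 2: 2 positive lit(s) -> not Horn
Clause 3: 1 positive lit(s) -> Horn
Clause 4: 2 positive lit(s) -> not Horn
Clause 5: 0 positive lit(s) -> Horn
Total Horn clauses = 2.

2


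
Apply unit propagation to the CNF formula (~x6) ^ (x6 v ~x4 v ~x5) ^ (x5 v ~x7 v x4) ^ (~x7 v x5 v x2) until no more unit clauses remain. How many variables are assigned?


Unit propagation repeatedly assigns the literal in any unit clause, then simplifies.
Assignments in order: x6 = F.
No further unit clauses remain.
Total variables assigned = 1.

1


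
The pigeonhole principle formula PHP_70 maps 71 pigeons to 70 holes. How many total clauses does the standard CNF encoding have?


The PHP encoding has two parts:
1) At-least-one-hole clauses: 71 (one per pigeon, each with 70 literals).
2) At-most-one-pigeon-per-hole clauses: 70 holes * C(71,2) = 70 * 2485 = 173950.
Total clauses = 71 + 173950 = 174021.

174021


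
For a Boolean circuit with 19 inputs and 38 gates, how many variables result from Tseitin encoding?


The Tseitin transformation introduces one auxiliary variable per gate.
Total variables = inputs + gates = 19 + 38 = 57.

57


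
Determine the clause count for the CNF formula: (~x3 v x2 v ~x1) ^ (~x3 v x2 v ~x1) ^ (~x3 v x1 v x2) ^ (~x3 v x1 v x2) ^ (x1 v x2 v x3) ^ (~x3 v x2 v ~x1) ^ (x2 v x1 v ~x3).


Each group enclosed in parentheses joined by ^ is one clause.
Counting the conjuncts: 7 clauses.

7


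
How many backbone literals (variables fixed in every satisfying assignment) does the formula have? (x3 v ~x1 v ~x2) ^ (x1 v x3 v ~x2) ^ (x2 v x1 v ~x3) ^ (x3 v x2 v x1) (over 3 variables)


Find all satisfying assignments: 4 model(s).
Check which variables have the same value in every model.
No variable is fixed across all models.
Backbone size = 0.

0


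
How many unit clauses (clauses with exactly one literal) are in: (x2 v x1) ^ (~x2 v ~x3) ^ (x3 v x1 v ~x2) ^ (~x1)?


A unit clause contains exactly one literal.
Unit clauses found: (~x1).
Count = 1.

1


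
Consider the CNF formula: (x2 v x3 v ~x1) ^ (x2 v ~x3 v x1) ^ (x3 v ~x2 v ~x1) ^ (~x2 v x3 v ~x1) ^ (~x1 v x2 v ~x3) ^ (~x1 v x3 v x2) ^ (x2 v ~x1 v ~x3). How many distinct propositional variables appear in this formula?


Identify each distinct variable in the formula.
Variables found: x1, x2, x3.
Total distinct variables = 3.

3


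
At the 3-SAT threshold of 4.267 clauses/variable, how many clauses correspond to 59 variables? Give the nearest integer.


The 3-SAT phase transition occurs at approximately 4.267 clauses per variable.
m = 4.267 * 59 = 251.753.
Rounded to nearest integer: 252.

252


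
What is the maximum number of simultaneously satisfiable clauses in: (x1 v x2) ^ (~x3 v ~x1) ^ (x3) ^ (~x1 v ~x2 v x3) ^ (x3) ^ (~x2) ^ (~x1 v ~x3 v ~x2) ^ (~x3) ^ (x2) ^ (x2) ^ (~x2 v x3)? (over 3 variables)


Enumerate all 8 truth assignments.
For each, count how many of the 11 clauses are satisfied.
The formula is not fully satisfiable, so the maximum is below 11.
Maximum simultaneously satisfiable clauses = 9.

9


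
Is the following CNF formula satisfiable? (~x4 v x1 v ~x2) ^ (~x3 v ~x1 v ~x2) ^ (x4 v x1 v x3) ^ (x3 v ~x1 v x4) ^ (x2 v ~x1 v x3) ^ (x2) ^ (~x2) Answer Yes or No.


Check all 16 possible truth assignments.
Number of satisfying assignments found: 0.
The formula is unsatisfiable.

No


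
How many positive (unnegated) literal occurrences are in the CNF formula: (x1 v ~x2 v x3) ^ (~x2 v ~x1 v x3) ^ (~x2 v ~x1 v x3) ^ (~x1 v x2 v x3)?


Scan each clause for unnegated literals.
Clause 1: 2 positive; Clause 2: 1 positive; Clause 3: 1 positive; Clause 4: 2 positive.
Total positive literal occurrences = 6.

6


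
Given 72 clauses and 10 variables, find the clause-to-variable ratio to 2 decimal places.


Clause-to-variable ratio = clauses / variables.
72 / 10 = 7.2.

7.2


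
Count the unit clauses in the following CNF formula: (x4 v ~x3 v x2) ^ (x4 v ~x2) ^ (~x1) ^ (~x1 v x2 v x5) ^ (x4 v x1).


A unit clause contains exactly one literal.
Unit clauses found: (~x1).
Count = 1.

1


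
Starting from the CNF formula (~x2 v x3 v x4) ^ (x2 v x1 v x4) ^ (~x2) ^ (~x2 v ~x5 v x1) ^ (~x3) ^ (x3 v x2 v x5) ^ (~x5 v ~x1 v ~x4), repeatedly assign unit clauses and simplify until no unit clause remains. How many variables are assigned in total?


Unit propagation repeatedly assigns the literal in any unit clause, then simplifies.
Assignments in order: x2 = F, x3 = F, x5 = T.
No further unit clauses remain.
Total variables assigned = 3.

3


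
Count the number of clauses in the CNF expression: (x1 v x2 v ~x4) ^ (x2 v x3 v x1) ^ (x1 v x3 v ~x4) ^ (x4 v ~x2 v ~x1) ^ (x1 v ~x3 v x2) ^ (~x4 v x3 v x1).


Each group enclosed in parentheses joined by ^ is one clause.
Counting the conjuncts: 6 clauses.

6


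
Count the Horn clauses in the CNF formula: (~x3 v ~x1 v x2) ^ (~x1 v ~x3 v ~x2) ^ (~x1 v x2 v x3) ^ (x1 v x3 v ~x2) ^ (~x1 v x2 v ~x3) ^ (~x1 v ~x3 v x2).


A Horn clause has at most one positive literal.
Clause 1: 1 positive lit(s) -> Horn
Clause 2: 0 positive lit(s) -> Horn
Clause 3: 2 positive lit(s) -> not Horn
Clause 4: 2 positive lit(s) -> not Horn
Clause 5: 1 positive lit(s) -> Horn
Clause 6: 1 positive lit(s) -> Horn
Total Horn clauses = 4.

4


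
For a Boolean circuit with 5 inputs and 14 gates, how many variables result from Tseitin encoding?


The Tseitin transformation introduces one auxiliary variable per gate.
Total variables = inputs + gates = 5 + 14 = 19.

19


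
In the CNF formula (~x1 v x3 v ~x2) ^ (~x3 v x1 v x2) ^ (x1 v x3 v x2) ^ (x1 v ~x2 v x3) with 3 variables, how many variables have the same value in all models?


Find all satisfying assignments: 4 model(s).
Check which variables have the same value in every model.
No variable is fixed across all models.
Backbone size = 0.

0


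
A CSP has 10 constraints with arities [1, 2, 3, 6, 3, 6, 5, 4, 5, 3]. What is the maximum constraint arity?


The arities are: 1, 2, 3, 6, 3, 6, 5, 4, 5, 3.
Scan for the maximum value.
Maximum arity = 6.

6


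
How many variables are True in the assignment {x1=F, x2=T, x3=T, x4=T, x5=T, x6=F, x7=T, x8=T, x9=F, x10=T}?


The weight is the number of variables assigned True.
True variables: x2, x3, x4, x5, x7, x8, x10.
Weight = 7.

7


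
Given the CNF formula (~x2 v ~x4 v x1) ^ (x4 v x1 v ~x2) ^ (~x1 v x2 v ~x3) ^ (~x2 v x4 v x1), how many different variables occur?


Identify each distinct variable in the formula.
Variables found: x1, x2, x3, x4.
Total distinct variables = 4.

4


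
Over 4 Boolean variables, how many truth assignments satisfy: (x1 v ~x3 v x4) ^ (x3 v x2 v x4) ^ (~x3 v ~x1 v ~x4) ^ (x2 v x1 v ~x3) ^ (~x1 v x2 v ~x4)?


Enumerate all 16 truth assignments over 4 variables.
Test each against every clause.
Satisfying assignments found: 8.

8


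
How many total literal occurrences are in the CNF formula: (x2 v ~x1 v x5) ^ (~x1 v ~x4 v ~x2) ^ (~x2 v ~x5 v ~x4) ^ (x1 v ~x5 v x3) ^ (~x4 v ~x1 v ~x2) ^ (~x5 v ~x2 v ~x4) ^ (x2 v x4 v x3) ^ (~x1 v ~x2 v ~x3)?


Clause lengths: 3, 3, 3, 3, 3, 3, 3, 3.
Sum = 3 + 3 + 3 + 3 + 3 + 3 + 3 + 3 = 24.

24


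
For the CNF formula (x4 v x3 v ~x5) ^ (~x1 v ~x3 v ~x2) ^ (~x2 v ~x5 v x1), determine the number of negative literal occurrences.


Scan each clause for negated literals.
Clause 1: 1 negative; Clause 2: 3 negative; Clause 3: 2 negative.
Total negative literal occurrences = 6.

6


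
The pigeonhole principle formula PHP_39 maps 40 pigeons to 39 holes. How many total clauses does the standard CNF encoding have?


The PHP encoding has two parts:
1) At-least-one-hole clauses: 40 (one per pigeon, each with 39 literals).
2) At-most-one-pigeon-per-hole clauses: 39 holes * C(40,2) = 39 * 780 = 30420.
Total clauses = 40 + 30420 = 30460.

30460


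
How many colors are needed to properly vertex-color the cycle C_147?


An odd cycle cannot be 2-colored: alternating two colors around the cycle returns to the start with a conflict.
Since 147 is odd, three colors are required (and three suffice).
Chromatic number = 3.

3


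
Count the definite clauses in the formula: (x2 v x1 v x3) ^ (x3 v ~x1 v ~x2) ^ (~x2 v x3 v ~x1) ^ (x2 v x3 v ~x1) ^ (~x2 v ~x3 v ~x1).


A definite clause has exactly one positive literal.
Clause 1: 3 positive -> not definite
Clause 2: 1 positive -> definite
Clause 3: 1 positive -> definite
Clause 4: 2 positive -> not definite
Clause 5: 0 positive -> not definite
Definite clause count = 2.

2


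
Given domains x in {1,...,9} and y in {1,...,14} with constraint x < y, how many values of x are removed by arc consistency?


For the constraint x < y, x needs a supporting value in y's domain.
x can be at most 13 (one less than y's maximum).
Valid x values from domain: 9 out of 9.
Pruned = 9 - 9 = 0.

0


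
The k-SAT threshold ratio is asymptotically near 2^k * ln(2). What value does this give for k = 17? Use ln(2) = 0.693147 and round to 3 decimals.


Using the asymptotic formula: threshold ~ 2^k * ln(2).
2^17 = 131072.
131072 * 0.693147 = 90852.164.

90852.164


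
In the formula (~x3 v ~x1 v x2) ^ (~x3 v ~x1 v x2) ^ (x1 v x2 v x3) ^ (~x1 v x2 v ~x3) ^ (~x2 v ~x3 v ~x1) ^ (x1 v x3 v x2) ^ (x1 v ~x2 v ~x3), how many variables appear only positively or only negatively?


A pure literal appears in only one polarity across all clauses.
No pure literals found.
Count = 0.

0


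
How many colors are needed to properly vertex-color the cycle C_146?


A cycle on an even number of vertices is bipartite: alternate two colors around the cycle.
Since 146 is even, two colors suffice, and at least two are needed because the graph has edges.
Chromatic number = 2.

2


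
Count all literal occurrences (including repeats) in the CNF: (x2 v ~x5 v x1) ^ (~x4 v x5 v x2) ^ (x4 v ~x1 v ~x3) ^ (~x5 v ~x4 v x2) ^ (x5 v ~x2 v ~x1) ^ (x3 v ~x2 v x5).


Clause lengths: 3, 3, 3, 3, 3, 3.
Sum = 3 + 3 + 3 + 3 + 3 + 3 = 18.

18


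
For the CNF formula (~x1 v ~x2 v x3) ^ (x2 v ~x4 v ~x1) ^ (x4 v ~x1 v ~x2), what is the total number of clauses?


Each group enclosed in parentheses joined by ^ is one clause.
Counting the conjuncts: 3 clauses.

3


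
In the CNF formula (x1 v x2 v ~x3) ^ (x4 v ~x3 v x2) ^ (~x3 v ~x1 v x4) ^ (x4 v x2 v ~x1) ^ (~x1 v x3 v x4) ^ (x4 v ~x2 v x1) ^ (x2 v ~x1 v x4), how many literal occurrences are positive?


Scan each clause for unnegated literals.
Clause 1: 2 positive; Clause 2: 2 positive; Clause 3: 1 positive; Clause 4: 2 positive; Clause 5: 2 positive; Clause 6: 2 positive; Clause 7: 2 positive.
Total positive literal occurrences = 13.

13


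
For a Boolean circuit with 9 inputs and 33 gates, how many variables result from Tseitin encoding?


The Tseitin transformation introduces one auxiliary variable per gate.
Total variables = inputs + gates = 9 + 33 = 42.

42


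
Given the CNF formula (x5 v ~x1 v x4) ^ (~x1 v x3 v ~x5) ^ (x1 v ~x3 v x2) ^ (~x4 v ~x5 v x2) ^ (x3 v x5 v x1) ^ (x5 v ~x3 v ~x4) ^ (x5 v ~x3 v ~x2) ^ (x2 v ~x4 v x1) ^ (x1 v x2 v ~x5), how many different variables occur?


Identify each distinct variable in the formula.
Variables found: x1, x2, x3, x4, x5.
Total distinct variables = 5.

5


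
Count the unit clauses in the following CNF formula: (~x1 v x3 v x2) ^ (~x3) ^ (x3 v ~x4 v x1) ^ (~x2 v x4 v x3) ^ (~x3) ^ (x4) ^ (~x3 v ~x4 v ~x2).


A unit clause contains exactly one literal.
Unit clauses found: (~x3), (~x3), (x4).
Count = 3.

3


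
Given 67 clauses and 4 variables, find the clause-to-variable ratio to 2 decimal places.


Clause-to-variable ratio = clauses / variables.
67 / 4 = 16.75.

16.75


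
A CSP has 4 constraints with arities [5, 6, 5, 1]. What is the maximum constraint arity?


The arities are: 5, 6, 5, 1.
Scan for the maximum value.
Maximum arity = 6.

6


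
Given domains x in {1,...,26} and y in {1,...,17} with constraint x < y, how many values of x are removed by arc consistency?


For the constraint x < y, x needs a supporting value in y's domain.
x can be at most 16 (one less than y's maximum).
Valid x values from domain: 16 out of 26.
Pruned = 26 - 16 = 10.

10


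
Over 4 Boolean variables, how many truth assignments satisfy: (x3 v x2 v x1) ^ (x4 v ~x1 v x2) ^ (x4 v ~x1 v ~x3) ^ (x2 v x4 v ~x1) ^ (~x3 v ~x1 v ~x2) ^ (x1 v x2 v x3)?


Enumerate all 16 truth assignments over 4 variables.
Test each against every clause.
Satisfying assignments found: 10.

10


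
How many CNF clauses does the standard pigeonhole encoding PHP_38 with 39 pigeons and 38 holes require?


The PHP encoding has two parts:
1) At-least-one-hole clauses: 39 (one per pigeon, each with 38 literals).
2) At-most-one-pigeon-per-hole clauses: 38 holes * C(39,2) = 38 * 741 = 28158.
Total clauses = 39 + 28158 = 28197.

28197


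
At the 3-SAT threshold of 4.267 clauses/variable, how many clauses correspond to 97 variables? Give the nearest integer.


The 3-SAT phase transition occurs at approximately 4.267 clauses per variable.
m = 4.267 * 97 = 413.899.
Rounded to nearest integer: 414.

414


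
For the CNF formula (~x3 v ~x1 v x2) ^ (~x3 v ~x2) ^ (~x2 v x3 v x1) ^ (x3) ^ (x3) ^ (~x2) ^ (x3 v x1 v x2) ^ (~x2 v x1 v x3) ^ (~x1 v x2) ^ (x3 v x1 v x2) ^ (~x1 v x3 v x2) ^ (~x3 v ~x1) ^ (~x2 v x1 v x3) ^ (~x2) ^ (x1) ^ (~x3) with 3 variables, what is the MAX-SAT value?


Enumerate all 8 truth assignments.
For each, count how many of the 16 clauses are satisfied.
The formula is not fully satisfiable, so the maximum is below 16.
Maximum simultaneously satisfiable clauses = 14.

14


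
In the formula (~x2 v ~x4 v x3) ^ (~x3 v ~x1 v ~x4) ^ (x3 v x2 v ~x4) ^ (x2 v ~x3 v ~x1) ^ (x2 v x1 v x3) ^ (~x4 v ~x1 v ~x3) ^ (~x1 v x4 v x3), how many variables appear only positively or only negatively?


A pure literal appears in only one polarity across all clauses.
No pure literals found.
Count = 0.

0


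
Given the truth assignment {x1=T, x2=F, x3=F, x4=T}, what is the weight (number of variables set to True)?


The weight is the number of variables assigned True.
True variables: x1, x4.
Weight = 2.

2


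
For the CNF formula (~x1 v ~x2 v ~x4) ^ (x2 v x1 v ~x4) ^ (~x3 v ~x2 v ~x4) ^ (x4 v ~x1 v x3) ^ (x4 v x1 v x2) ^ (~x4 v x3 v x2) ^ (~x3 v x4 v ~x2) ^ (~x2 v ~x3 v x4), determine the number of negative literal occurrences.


Scan each clause for negated literals.
Clause 1: 3 negative; Clause 2: 1 negative; Clause 3: 3 negative; Clause 4: 1 negative; Clause 5: 0 negative; Clause 6: 1 negative; Clause 7: 2 negative; Clause 8: 2 negative.
Total negative literal occurrences = 13.

13


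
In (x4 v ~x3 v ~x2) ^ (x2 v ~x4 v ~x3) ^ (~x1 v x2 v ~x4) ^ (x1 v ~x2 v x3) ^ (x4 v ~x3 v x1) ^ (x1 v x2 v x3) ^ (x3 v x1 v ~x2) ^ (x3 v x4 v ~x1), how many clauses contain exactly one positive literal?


A definite clause has exactly one positive literal.
Clause 1: 1 positive -> definite
Clause 2: 1 positive -> definite
Clause 3: 1 positive -> definite
Clause 4: 2 positive -> not definite
Clause 5: 2 positive -> not definite
Clause 6: 3 positive -> not definite
Clause 7: 2 positive -> not definite
Clause 8: 2 positive -> not definite
Definite clause count = 3.

3


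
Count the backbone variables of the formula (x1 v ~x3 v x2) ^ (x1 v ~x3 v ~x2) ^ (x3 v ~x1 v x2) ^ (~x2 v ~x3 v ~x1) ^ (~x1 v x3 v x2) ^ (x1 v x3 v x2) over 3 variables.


Find all satisfying assignments: 3 model(s).
Check which variables have the same value in every model.
No variable is fixed across all models.
Backbone size = 0.

0


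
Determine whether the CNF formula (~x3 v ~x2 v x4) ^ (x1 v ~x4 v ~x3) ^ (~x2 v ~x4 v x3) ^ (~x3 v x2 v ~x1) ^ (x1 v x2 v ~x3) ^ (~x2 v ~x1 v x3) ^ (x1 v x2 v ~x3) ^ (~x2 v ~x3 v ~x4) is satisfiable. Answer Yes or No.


Check all 16 possible truth assignments.
Number of satisfying assignments found: 5.
The formula is satisfiable.

Yes


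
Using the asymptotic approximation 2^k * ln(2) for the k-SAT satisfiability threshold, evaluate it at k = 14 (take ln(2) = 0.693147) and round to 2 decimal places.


Using the asymptotic formula: threshold ~ 2^k * ln(2).
2^14 = 16384.
16384 * 0.693147 = 11356.52.

11356.52


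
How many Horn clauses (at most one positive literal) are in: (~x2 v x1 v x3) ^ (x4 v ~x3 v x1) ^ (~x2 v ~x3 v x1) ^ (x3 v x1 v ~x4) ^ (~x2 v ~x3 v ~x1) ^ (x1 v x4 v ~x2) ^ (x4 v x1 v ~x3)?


A Horn clause has at most one positive literal.
Clause 1: 2 positive lit(s) -> not Horn
Clause 2: 2 positive lit(s) -> not Horn
Clause 3: 1 positive lit(s) -> Horn
Clause 4: 2 positive lit(s) -> not Horn
Clause 5: 0 positive lit(s) -> Horn
Clause 6: 2 positive lit(s) -> not Horn
Clause 7: 2 positive lit(s) -> not Horn
Total Horn clauses = 2.

2


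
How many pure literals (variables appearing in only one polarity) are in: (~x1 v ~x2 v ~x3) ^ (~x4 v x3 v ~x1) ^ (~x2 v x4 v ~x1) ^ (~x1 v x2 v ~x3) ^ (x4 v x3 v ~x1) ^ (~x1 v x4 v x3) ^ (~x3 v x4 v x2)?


A pure literal appears in only one polarity across all clauses.
Pure literals: x1 (negative only).
Count = 1.

1


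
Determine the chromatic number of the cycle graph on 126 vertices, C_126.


A cycle on an even number of vertices is bipartite: alternate two colors around the cycle.
Since 126 is even, two colors suffice, and at least two are needed because the graph has edges.
Chromatic number = 2.

2


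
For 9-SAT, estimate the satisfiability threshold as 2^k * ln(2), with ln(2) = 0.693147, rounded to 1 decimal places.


Using the asymptotic formula: threshold ~ 2^k * ln(2).
2^9 = 512.
512 * 0.693147 = 354.9.

354.9


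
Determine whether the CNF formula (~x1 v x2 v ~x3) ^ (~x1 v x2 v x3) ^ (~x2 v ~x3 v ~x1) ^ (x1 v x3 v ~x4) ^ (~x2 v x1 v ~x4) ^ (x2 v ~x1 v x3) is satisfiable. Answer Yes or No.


Check all 16 possible truth assignments.
Number of satisfying assignments found: 7.
The formula is satisfiable.

Yes


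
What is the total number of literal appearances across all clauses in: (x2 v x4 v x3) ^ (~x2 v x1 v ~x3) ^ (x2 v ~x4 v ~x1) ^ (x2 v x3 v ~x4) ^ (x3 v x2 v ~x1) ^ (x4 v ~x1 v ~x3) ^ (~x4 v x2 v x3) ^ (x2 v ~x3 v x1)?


Clause lengths: 3, 3, 3, 3, 3, 3, 3, 3.
Sum = 3 + 3 + 3 + 3 + 3 + 3 + 3 + 3 = 24.

24


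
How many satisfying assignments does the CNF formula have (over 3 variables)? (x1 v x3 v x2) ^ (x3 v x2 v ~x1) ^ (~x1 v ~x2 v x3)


Enumerate all 8 truth assignments over 3 variables.
Test each against every clause.
Satisfying assignments found: 5.

5


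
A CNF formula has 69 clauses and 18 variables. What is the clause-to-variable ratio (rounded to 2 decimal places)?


Clause-to-variable ratio = clauses / variables.
69 / 18 = 3.83.

3.83


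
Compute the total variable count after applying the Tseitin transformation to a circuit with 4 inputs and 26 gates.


The Tseitin transformation introduces one auxiliary variable per gate.
Total variables = inputs + gates = 4 + 26 = 30.

30


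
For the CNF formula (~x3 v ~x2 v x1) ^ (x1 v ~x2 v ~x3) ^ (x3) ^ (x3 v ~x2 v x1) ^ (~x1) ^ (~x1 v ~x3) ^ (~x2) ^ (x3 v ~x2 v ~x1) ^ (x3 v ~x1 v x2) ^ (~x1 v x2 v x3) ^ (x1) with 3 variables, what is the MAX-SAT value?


Enumerate all 8 truth assignments.
For each, count how many of the 11 clauses are satisfied.
The formula is not fully satisfiable, so the maximum is below 11.
Maximum simultaneously satisfiable clauses = 10.

10


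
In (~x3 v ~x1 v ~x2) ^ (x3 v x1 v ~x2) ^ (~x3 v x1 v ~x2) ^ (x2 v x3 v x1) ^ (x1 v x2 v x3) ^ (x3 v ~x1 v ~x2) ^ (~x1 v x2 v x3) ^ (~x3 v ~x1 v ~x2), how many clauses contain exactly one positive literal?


A definite clause has exactly one positive literal.
Clause 1: 0 positive -> not definite
Clause 2: 2 positive -> not definite
Clause 3: 1 positive -> definite
Clause 4: 3 positive -> not definite
Clause 5: 3 positive -> not definite
Clause 6: 1 positive -> definite
Clause 7: 2 positive -> not definite
Clause 8: 0 positive -> not definite
Definite clause count = 2.

2


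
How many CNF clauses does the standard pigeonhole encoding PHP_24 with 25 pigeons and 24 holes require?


The PHP encoding has two parts:
1) At-least-one-hole clauses: 25 (one per pigeon, each with 24 literals).
2) At-most-one-pigeon-per-hole clauses: 24 holes * C(25,2) = 24 * 300 = 7200.
Total clauses = 25 + 7200 = 7225.

7225


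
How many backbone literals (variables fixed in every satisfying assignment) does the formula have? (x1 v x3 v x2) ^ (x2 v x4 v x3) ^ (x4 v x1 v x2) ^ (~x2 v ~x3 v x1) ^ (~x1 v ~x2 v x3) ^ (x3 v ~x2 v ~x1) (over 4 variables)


Find all satisfying assignments: 8 model(s).
Check which variables have the same value in every model.
No variable is fixed across all models.
Backbone size = 0.

0


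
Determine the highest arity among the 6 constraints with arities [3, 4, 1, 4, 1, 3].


The arities are: 3, 4, 1, 4, 1, 3.
Scan for the maximum value.
Maximum arity = 4.

4


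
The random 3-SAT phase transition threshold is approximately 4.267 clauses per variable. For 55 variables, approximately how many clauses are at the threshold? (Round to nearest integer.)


The 3-SAT phase transition occurs at approximately 4.267 clauses per variable.
m = 4.267 * 55 = 234.685.
Rounded to nearest integer: 235.

235


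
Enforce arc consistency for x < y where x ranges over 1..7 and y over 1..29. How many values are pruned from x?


For the constraint x < y, x needs a supporting value in y's domain.
x can be at most 28 (one less than y's maximum).
Valid x values from domain: 7 out of 7.
Pruned = 7 - 7 = 0.

0


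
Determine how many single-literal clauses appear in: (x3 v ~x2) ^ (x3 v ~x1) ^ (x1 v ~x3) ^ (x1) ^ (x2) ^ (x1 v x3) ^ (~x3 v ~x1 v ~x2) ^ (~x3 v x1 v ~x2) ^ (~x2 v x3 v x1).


A unit clause contains exactly one literal.
Unit clauses found: (x1), (x2).
Count = 2.

2


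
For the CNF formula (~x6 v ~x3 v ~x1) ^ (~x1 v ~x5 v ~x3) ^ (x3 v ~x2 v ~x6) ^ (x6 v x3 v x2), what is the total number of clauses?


Each group enclosed in parentheses joined by ^ is one clause.
Counting the conjuncts: 4 clauses.

4


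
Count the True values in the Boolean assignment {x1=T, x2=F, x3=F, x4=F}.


The weight is the number of variables assigned True.
True variables: x1.
Weight = 1.

1


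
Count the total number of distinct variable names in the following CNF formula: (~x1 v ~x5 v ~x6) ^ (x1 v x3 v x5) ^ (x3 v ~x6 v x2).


Identify each distinct variable in the formula.
Variables found: x1, x2, x3, x5, x6.
Total distinct variables = 5.

5


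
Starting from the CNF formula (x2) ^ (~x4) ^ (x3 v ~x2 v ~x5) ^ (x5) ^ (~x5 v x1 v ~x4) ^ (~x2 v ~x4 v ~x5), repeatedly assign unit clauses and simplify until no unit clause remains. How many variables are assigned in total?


Unit propagation repeatedly assigns the literal in any unit clause, then simplifies.
Assignments in order: x2 = T, x4 = F, x5 = T, x3 = T.
No further unit clauses remain.
Total variables assigned = 4.

4


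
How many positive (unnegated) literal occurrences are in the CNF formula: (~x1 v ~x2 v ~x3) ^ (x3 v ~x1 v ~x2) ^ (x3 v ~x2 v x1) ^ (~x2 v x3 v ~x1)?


Scan each clause for unnegated literals.
Clause 1: 0 positive; Clause 2: 1 positive; Clause 3: 2 positive; Clause 4: 1 positive.
Total positive literal occurrences = 4.

4


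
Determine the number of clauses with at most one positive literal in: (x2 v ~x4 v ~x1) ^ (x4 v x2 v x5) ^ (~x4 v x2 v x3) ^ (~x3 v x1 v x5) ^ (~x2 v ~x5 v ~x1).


A Horn clause has at most one positive literal.
Clause 1: 1 positive lit(s) -> Horn
Clause 2: 3 positive lit(s) -> not Horn
Clause 3: 2 positive lit(s) -> not Horn
Clause 4: 2 positive lit(s) -> not Horn
Clause 5: 0 positive lit(s) -> Horn
Total Horn clauses = 2.

2


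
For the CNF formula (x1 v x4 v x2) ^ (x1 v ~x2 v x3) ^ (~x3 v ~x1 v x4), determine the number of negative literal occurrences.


Scan each clause for negated literals.
Clause 1: 0 negative; Clause 2: 1 negative; Clause 3: 2 negative.
Total negative literal occurrences = 3.

3


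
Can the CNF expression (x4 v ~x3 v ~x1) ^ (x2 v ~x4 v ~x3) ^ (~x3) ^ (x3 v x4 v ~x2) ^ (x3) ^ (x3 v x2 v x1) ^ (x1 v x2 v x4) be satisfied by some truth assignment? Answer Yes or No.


Check all 16 possible truth assignments.
Number of satisfying assignments found: 0.
The formula is unsatisfiable.

No


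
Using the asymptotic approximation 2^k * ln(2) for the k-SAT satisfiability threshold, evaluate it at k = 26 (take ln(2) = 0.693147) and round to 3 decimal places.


Using the asymptotic formula: threshold ~ 2^k * ln(2).
2^26 = 67108864.
67108864 * 0.693147 = 46516307.755.

46516307.755


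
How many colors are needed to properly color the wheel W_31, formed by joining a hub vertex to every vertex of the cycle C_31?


W_31 consists of the cycle C_31 together with a hub vertex adjacent to every cycle vertex.
The cycle C_31 needs 3 colors (odd cycle -> 3).
The hub is adjacent to every cycle vertex, so it must receive a new color distinct from all of them.
Chromatic number = 3 + 1 = 4.

4


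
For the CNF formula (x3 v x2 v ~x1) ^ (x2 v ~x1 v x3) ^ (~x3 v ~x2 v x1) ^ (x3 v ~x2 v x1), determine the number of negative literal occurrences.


Scan each clause for negated literals.
Clause 1: 1 negative; Clause 2: 1 negative; Clause 3: 2 negative; Clause 4: 1 negative.
Total negative literal occurrences = 5.

5


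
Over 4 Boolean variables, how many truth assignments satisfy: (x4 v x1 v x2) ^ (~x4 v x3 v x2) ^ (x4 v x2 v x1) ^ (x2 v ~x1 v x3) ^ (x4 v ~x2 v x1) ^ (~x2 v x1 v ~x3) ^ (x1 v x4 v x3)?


Enumerate all 16 truth assignments over 4 variables.
Test each against every clause.
Satisfying assignments found: 8.

8


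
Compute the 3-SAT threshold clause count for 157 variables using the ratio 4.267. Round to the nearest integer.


The 3-SAT phase transition occurs at approximately 4.267 clauses per variable.
m = 4.267 * 157 = 669.919.
Rounded to nearest integer: 670.

670


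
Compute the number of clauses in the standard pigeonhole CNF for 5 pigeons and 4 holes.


The PHP encoding has two parts:
1) At-least-one-hole clauses: 5 (one per pigeon, each with 4 literals).
2) At-most-one-pigeon-per-hole clauses: 4 holes * C(5,2) = 4 * 10 = 40.
Total clauses = 5 + 40 = 45.

45


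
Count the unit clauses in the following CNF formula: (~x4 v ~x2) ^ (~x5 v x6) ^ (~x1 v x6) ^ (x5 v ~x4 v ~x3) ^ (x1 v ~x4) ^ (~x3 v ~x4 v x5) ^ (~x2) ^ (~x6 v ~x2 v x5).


A unit clause contains exactly one literal.
Unit clauses found: (~x2).
Count = 1.

1


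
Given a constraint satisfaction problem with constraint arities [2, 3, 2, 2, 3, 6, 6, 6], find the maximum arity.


The arities are: 2, 3, 2, 2, 3, 6, 6, 6.
Scan for the maximum value.
Maximum arity = 6.

6


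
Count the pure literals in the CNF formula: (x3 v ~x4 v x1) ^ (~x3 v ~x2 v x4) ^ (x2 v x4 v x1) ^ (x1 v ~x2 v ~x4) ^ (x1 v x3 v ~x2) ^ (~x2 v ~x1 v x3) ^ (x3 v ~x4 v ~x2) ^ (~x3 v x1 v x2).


A pure literal appears in only one polarity across all clauses.
No pure literals found.
Count = 0.

0


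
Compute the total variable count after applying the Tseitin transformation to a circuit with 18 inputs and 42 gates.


The Tseitin transformation introduces one auxiliary variable per gate.
Total variables = inputs + gates = 18 + 42 = 60.

60


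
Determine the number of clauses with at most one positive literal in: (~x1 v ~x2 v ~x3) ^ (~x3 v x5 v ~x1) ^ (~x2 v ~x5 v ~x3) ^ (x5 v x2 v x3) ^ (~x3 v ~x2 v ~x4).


A Horn clause has at most one positive literal.
Clause 1: 0 positive lit(s) -> Horn
Clause 2: 1 positive lit(s) -> Horn
Clause 3: 0 positive lit(s) -> Horn
Clause 4: 3 positive lit(s) -> not Horn
Clause 5: 0 positive lit(s) -> Horn
Total Horn clauses = 4.

4


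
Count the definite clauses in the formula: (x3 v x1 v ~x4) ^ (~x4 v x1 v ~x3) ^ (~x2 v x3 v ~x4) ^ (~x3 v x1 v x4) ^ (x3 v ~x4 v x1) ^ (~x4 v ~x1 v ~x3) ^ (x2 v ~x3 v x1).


A definite clause has exactly one positive literal.
Clause 1: 2 positive -> not definite
Clause 2: 1 positive -> definite
Clause 3: 1 positive -> definite
Clause 4: 2 positive -> not definite
Clause 5: 2 positive -> not definite
Clause 6: 0 positive -> not definite
Clause 7: 2 positive -> not definite
Definite clause count = 2.

2


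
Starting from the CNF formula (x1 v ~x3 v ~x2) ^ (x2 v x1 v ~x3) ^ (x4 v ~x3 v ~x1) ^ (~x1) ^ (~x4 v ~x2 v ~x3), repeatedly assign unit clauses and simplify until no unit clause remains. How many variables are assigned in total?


Unit propagation repeatedly assigns the literal in any unit clause, then simplifies.
Assignments in order: x1 = F.
No further unit clauses remain.
Total variables assigned = 1.

1


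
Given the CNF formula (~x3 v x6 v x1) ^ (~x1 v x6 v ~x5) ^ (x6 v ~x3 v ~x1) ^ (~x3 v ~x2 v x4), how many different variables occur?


Identify each distinct variable in the formula.
Variables found: x1, x2, x3, x4, x5, x6.
Total distinct variables = 6.

6


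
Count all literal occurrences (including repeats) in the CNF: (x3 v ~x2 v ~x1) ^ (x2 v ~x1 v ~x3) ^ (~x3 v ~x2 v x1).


Clause lengths: 3, 3, 3.
Sum = 3 + 3 + 3 = 9.

9


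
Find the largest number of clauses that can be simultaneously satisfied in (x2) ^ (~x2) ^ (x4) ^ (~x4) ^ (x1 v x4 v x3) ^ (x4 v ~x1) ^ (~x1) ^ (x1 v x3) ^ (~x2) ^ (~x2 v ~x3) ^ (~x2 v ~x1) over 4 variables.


Enumerate all 16 truth assignments.
For each, count how many of the 11 clauses are satisfied.
The formula is not fully satisfiable, so the maximum is below 11.
Maximum simultaneously satisfiable clauses = 9.

9


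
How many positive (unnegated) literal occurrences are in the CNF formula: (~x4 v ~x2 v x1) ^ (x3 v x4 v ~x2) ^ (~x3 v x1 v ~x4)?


Scan each clause for unnegated literals.
Clause 1: 1 positive; Clause 2: 2 positive; Clause 3: 1 positive.
Total positive literal occurrences = 4.

4
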